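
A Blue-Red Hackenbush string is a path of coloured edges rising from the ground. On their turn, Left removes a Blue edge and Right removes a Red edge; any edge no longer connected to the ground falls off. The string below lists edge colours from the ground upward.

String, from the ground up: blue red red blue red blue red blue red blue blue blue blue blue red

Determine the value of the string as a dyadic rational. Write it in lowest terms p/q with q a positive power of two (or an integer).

5501/16384

Build val(s[:k]) for k = 1..15, string s = blue red red blue red blue red blue red blue blue blue blue blue red.
val_1 [b]  L=[0]  R=[]  ⇒ 1
val_2 [br]  L=[0]  R=[1]  ⇒ 1/2
val_3 [brr]  L=[0]  R=[1/2; 1]  ⇒ 1/4
val_4 [brrb]  L=[0; 1/4]  R=[1/2; 1]  ⇒ 3/8
val_5 [brrbr]  L=[0; 1/4]  R=[3/8; 1/2; 1]  ⇒ 5/16
val_6 [brrbrb]  L=[0; 1/4; 5/16]  R=[3/8; 1/2; 1]  ⇒ 11/32
val_7 [brrbrbr]  L=[0; 1/4; 5/16]  R=[11/32; 3/8; 1/2; 1]  ⇒ 21/64
val_8 [brrbrbrb]  L=[0; 1/4; 5/16; 21/64]  R=[11/32; 3/8; 1/2; 1]  ⇒ 43/128
val_9 [brrbrbrbr]  L=[0; 1/4; 5/16; 21/64]  R=[43/128; 11/32; 3/8; 1/2; 1]  ⇒ 85/256
val_10 [brrbrbrbrb]  L=[0; 1/4; 5/16; 21/64; 85/256]  R=[43/128; 11/32; 3/8; 1/2; 1]  ⇒ 171/512
val_11 [brrbrbrbrbb]  L=[0; 1/4; 5/16; 21/64; 85/256; 171/512]  R=[43/128; 11/32; 3/8; 1/2; 1]  ⇒ 343/1024
val_12 [brrbrbrbrbbb]  L=[0; 1/4; 5/16; 21/64; 85/256; 171/512; 343/1024]  R=[43/128; 11/32; 3/8; 1/2; 1]  ⇒ 687/2048
val_13 [brrbrbrbrbbbb]  L=[0; 1/4; 5/16; 21/64; 85/256; 171/512; 343/1024; 687/2048]  R=[43/128; 11/32; 3/8; 1/2; 1]  ⇒ 1375/4096
val_14 [brrbrbrbrbbbbb]  L=[0; 1/4; 5/16; 21/64; 85/256; 171/512; 343/1024; 687/2048; 1375/4096]  R=[43/128; 11/32; 3/8; 1/2; 1]  ⇒ 2751/8192
val_15 [brrbrbrbrbbbbbr]  L=[0; 1/4; 5/16; 21/64; 85/256; 171/512; 343/1024; 687/2048; 1375/4096]  R=[2751/8192; 43/128; 11/32; 3/8; 1/2; 1]  ⇒ 5501/16384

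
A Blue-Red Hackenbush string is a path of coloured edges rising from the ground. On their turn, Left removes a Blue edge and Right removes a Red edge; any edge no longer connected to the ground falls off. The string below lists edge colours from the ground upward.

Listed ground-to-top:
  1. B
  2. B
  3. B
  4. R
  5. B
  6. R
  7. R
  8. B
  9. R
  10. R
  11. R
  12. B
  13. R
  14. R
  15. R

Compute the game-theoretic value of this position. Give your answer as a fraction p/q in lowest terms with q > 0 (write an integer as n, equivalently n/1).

10513/4096

Build value(s[:k]) for k = 1..15, string s = B B B R B R R B R R R B R R R.
B: Left { 0 }, Right {  } -> simplest 1
BB: Left { 0, 1 }, Right {  } -> simplest 2
BBB: Left { 0, 1, 2 }, Right {  } -> simplest 3
BBBR: Left { 0, 1, 2 }, Right { 3 } -> simplest 5/2
BBBRB: Left { 0, 1, 2, 5/2 }, Right { 3 } -> simplest 11/4
BBBRBR: Left { 0, 1, 2, 5/2 }, Right { 11/4, 3 } -> simplest 21/8
BBBRBRR: Left { 0, 1, 2, 5/2 }, Right { 21/8, 11/4, 3 } -> simplest 41/16
BBBRBRRB: Left { 0, 1, 2, 5/2, 41/16 }, Right { 21/8, 11/4, 3 } -> simplest 83/32
BBBRBRRBR: Left { 0, 1, 2, 5/2, 41/16 }, Right { 83/32, 21/8, 11/4, 3 } -> simplest 165/64
BBBRBRRBRR: Left { 0, 1, 2, 5/2, 41/16 }, Right { 165/64, 83/32, 21/8, 11/4, 3 } -> simplest 329/128
BBBRBRRBRRR: Left { 0, 1, 2, 5/2, 41/16 }, Right { 329/128, 165/64, 83/32, 21/8, 11/4, 3 } -> simplest 657/256
BBBRBRRBRRRB: Left { 0, 1, 2, 5/2, 41/16, 657/256 }, Right { 329/128, 165/64, 83/32, 21/8, 11/4, 3 } -> simplest 1315/512
BBBRBRRBRRRBR: Left { 0, 1, 2, 5/2, 41/16, 657/256 }, Right { 1315/512, 329/128, 165/64, 83/32, 21/8, 11/4, 3 } -> simplest 2629/1024
BBBRBRRBRRRBRR: Left { 0, 1, 2, 5/2, 41/16, 657/256 }, Right { 2629/1024, 1315/512, 329/128, 165/64, 83/32, 21/8, 11/4, 3 } -> simplest 5257/2048
BBBRBRRBRRRBRRR: Left { 0, 1, 2, 5/2, 41/16, 657/256 }, Right { 5257/2048, 2629/1024, 1315/512, 329/128, 165/64, 83/32, 21/8, 11/4, 3 } -> simplest 10513/4096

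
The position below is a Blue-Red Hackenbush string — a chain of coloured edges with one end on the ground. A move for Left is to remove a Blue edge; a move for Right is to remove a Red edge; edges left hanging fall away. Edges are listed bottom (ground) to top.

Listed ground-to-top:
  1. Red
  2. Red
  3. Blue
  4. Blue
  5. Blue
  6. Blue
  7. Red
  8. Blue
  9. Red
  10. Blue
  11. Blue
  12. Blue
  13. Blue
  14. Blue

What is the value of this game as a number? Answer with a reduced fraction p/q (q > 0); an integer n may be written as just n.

-4417/4096

Build value(s[:k]) for k = 1..14, string s = Red Red Blue Blue Blue Blue Red Blue Red Blue Blue Blue Blue Blue.
value_1 [R]  L=[(no moves)]  R=[0]  → -1
value_2 [RR]  L=[(no moves)]  R=[-1,0]  → -2
value_3 [RRB]  L=[-2]  R=[-1,0]  → -3/2
value_4 [RRBB]  L=[-2,-3/2]  R=[-1,0]  → -5/4
value_5 [RRBBB]  L=[-2,-3/2,-5/4]  R=[-1,0]  → -9/8
value_6 [RRBBBB]  L=[-2,-3/2,-5/4,-9/8]  R=[-1,0]  → -17/16
value_7 [RRBBBBR]  L=[-2,-3/2,-5/4,-9/8]  R=[-17/16,-1,0]  → -35/32
value_8 [RRBBBBRB]  L=[-2,-3/2,-5/4,-9/8,-35/32]  R=[-17/16,-1,0]  → -69/64
value_9 [RRBBBBRBR]  L=[-2,-3/2,-5/4,-9/8,-35/32]  R=[-69/64,-17/16,-1,0]  → -139/128
value_10 [RRBBBBRBRB]  L=[-2,-3/2,-5/4,-9/8,-35/32,-139/128]  R=[-69/64,-17/16,-1,0]  → -277/256
value_11 [RRBBBBRBRBB]  L=[-2,-3/2,-5/4,-9/8,-35/32,-139/128,-277/256]  R=[-69/64,-17/16,-1,0]  → -553/512
value_12 [RRBBBBRBRBBB]  L=[-2,-3/2,-5/4,-9/8,-35/32,-139/128,-277/256,-553/512]  R=[-69/64,-17/16,-1,0]  → -1105/1024
value_13 [RRBBBBRBRBBBB]  L=[-2,-3/2,-5/4,-9/8,-35/32,-139/128,-277/256,-553/512,-1105/1024]  R=[-69/64,-17/16,-1,0]  → -2209/2048
value_14 [RRBBBBRBRBBBBB]  L=[-2,-3/2,-5/4,-9/8,-35/32,-139/128,-277/256,-553/512,-1105/1024,-2209/2048]  R=[-69/64,-17/16,-1,0]  → -4417/4096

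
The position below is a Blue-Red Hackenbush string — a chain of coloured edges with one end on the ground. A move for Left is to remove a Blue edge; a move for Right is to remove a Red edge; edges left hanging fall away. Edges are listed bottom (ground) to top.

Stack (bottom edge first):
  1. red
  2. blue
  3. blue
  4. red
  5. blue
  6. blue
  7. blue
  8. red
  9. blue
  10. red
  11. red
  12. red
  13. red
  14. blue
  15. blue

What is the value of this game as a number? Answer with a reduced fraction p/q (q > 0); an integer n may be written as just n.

-4473/16384

Recurse on prefixes of the 15-edge string red blue blue red blue blue blue red blue red red red red blue blue:
G_1 [r]  L=[·]  R=[0]  so -1
G_2 [rb]  L=[-1]  R=[0]  so -1/2
G_3 [rbb]  L=[-1,-1/2]  R=[0]  so -1/4
G_4 [rbbr]  L=[-1,-1/2]  R=[-1/4,0]  so -3/8
G_5 [rbbrb]  L=[-1,-1/2,-3/8]  R=[-1/4,0]  so -5/16
G_6 [rbbrbb]  L=[-1,-1/2,-3/8,-5/16]  R=[-1/4,0]  so -9/32
G_7 [rbbrbbb]  L=[-1,-1/2,-3/8,-5/16,-9/32]  R=[-1/4,0]  so -17/64
G_8 [rbbrbbbr]  L=[-1,-1/2,-3/8,-5/16,-9/32]  R=[-17/64,-1/4,0]  so -35/128
G_9 [rbbrbbbrb]  L=[-1,-1/2,-3/8,-5/16,-9/32,-35/128]  R=[-17/64,-1/4,0]  so -69/256
G_10 [rbbrbbbrbr]  L=[-1,-1/2,-3/8,-5/16,-9/32,-35/128]  R=[-69/256,-17/64,-1/4,0]  so -139/512
G_11 [rbbrbbbrbrr]  L=[-1,-1/2,-3/8,-5/16,-9/32,-35/128]  R=[-139/512,-69/256,-17/64,-1/4,0]  so -279/1024
G_12 [rbbrbbbrbrrr]  L=[-1,-1/2,-3/8,-5/16,-9/32,-35/128]  R=[-279/1024,-139/512,-69/256,-17/64,-1/4,0]  so -559/2048
G_13 [rbbrbbbrbrrrr]  L=[-1,-1/2,-3/8,-5/16,-9/32,-35/128]  R=[-559/2048,-279/1024,-139/512,-69/256,-17/64,-1/4,0]  so -1119/4096
G_14 [rbbrbbbrbrrrrb]  L=[-1,-1/2,-3/8,-5/16,-9/32,-35/128,-1119/4096]  R=[-559/2048,-279/1024,-139/512,-69/256,-17/64,-1/4,0]  so -2237/8192
G_15 [rbbrbbbrbrrrrbb]  L=[-1,-1/2,-3/8,-5/16,-9/32,-35/128,-1119/4096,-2237/8192]  R=[-559/2048,-279/1024,-139/512,-69/256,-17/64,-1/4,0]  so -4473/16384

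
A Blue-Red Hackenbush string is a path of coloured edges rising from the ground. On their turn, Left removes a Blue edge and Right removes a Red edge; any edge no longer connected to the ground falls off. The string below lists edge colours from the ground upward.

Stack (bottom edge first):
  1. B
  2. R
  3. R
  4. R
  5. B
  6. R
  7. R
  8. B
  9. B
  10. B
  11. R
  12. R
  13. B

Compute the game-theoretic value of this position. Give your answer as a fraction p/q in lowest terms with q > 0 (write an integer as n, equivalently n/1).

Prefix values for B R R R B R R B B B R R B via {L|R} + simplicity:
1 of 13 · B · max L 0 · min R +∞ — 1
2 of 13 · BR · max L 0 · min R 1 — 1/2
3 of 13 · BRR · max L 0 · min R 1/2 — 1/4
4 of 13 · BRRR · max L 0 · min R 1/4 — 1/8
5 of 13 · BRRRB · max L 1/8 · min R 1/4 — 3/16
6 of 13 · BRRRBR · max L 1/8 · min R 3/16 — 5/32
7 of 13 · BRRRBRR · max L 1/8 · min R 5/32 — 9/64
8 of 13 · BRRRBRRB · max L 9/64 · min R 5/32 — 19/128
9 of 13 · BRRRBRRBB · max L 19/128 · min R 5/32 — 39/256
10 of 13 · BRRRBRRBBB · max L 39/256 · min R 5/32 — 79/512
11 of 13 · BRRRBRRBBBR · max L 39/256 · min R 79/512 — 157/1024
12 of 13 · BRRRBRRBBBRR · max L 39/256 · min R 157/1024 — 313/2048
13 of 13 · BRRRBRRBBBRRB · max L 313/2048 · min R 157/1024 — 627/4096

627/4096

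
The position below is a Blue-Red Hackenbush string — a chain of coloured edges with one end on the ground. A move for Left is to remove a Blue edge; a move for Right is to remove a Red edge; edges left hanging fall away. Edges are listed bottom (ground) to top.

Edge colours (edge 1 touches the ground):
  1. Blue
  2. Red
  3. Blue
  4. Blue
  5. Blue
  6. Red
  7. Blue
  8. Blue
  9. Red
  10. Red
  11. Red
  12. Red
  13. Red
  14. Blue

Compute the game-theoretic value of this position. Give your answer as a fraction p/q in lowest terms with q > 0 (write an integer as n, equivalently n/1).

B: Left { 0 }, Right { (no moves) } = simplest 1
BR: Left { 0 }, Right { 1 } = simplest 1/2
BRB: Left { 0, 1/2 }, Right { 1 } = simplest 3/4
BRBB: Left { 0, 1/2, 3/4 }, Right { 1 } = simplest 7/8
BRBBB: Left { 0, 1/2, 3/4, 7/8 }, Right { 1 } = simplest 15/16
BRBBBR: Left { 0, 1/2, 3/4, 7/8 }, Right { 15/16, 1 } = simplest 29/32
BRBBBRB: Left { 0, 1/2, 3/4, 7/8, 29/32 }, Right { 15/16, 1 } = simplest 59/64
BRBBBRBB: Left { 0, 1/2, 3/4, 7/8, 29/32, 59/64 }, Right { 15/16, 1 } = simplest 119/128
BRBBBRBBR: Left { 0, 1/2, 3/4, 7/8, 29/32, 59/64 }, Right { 119/128, 15/16, 1 } = simplest 237/256
BRBBBRBBRR: Left { 0, 1/2, 3/4, 7/8, 29/32, 59/64 }, Right { 237/256, 119/128, 15/16, 1 } = simplest 473/512
BRBBBRBBRRR: Left { 0, 1/2, 3/4, 7/8, 29/32, 59/64 }, Right { 473/512, 237/256, 119/128, 15/16, 1 } = simplest 945/1024
BRBBBRBBRRRR: Left { 0, 1/2, 3/4, 7/8, 29/32, 59/64 }, Right { 945/1024, 473/512, 237/256, 119/128, 15/16, 1 } = simplest 1889/2048
BRBBBRBBRRRRR: Left { 0, 1/2, 3/4, 7/8, 29/32, 59/64 }, Right { 1889/2048, 945/1024, 473/512, 237/256, 119/128, 15/16, 1 } = simplest 3777/4096
BRBBBRBBRRRRRB: Left { 0, 1/2, 3/4, 7/8, 29/32, 59/64, 3777/4096 }, Right { 1889/2048, 945/1024, 473/512, 237/256, 119/128, 15/16, 1 } = simplest 7555/8192

7555/8192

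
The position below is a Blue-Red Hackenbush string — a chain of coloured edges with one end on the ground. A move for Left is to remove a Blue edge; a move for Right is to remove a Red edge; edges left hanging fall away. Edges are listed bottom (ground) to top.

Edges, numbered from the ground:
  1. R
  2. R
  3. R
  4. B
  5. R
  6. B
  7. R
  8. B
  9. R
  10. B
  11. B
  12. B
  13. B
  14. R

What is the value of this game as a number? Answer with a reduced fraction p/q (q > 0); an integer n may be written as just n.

Build g(s[:k]) for k = 1..14, string s = R R R B R B R B R B B B B R.
1 of 14 · R · max L −∞ · min R 0 -> -1
2 of 14 · RR · max L −∞ · min R -1 -> -2
3 of 14 · RRR · max L −∞ · min R -2 -> -3
4 of 14 · RRRB · max L -3 · min R -2 -> -5/2
5 of 14 · RRRBR · max L -3 · min R -5/2 -> -11/4
6 of 14 · RRRBRB · max L -11/4 · min R -5/2 -> -21/8
7 of 14 · RRRBRBR · max L -11/4 · min R -21/8 -> -43/16
8 of 14 · RRRBRBRB · max L -43/16 · min R -21/8 -> -85/32
9 of 14 · RRRBRBRBR · max L -43/16 · min R -85/32 -> -171/64
10 of 14 · RRRBRBRBRB · max L -171/64 · min R -85/32 -> -341/128
11 of 14 · RRRBRBRBRBB · max L -341/128 · min R -85/32 -> -681/256
12 of 14 · RRRBRBRBRBBB · max L -681/256 · min R -85/32 -> -1361/512
13 of 14 · RRRBRBRBRBBBB · max L -1361/512 · min R -85/32 -> -2721/1024
14 of 14 · RRRBRBRBRBBBBR · max L -1361/512 · min R -2721/1024 -> -5443/2048

-5443/2048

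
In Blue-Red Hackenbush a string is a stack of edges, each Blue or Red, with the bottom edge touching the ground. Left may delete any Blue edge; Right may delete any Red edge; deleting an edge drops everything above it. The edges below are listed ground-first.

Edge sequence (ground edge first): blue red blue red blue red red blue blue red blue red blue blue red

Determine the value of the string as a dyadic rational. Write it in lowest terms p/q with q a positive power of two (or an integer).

1 of 15 · b · max L 0 · min R +∞ => 1
2 of 15 · br · max L 0 · min R 1 => 1/2
3 of 15 · brb · max L 1/2 · min R 1 => 3/4
4 of 15 · brbr · max L 1/2 · min R 3/4 => 5/8
5 of 15 · brbrb · max L 5/8 · min R 3/4 => 11/16
6 of 15 · brbrbr · max L 5/8 · min R 11/16 => 21/32
7 of 15 · brbrbrr · max L 5/8 · min R 21/32 => 41/64
8 of 15 · brbrbrrb · max L 41/64 · min R 21/32 => 83/128
9 of 15 · brbrbrrbb · max L 83/128 · min R 21/32 => 167/256
10 of 15 · brbrbrrbbr · max L 83/128 · min R 167/256 => 333/512
11 of 15 · brbrbrrbbrb · max L 333/512 · min R 167/256 => 667/1024
12 of 15 · brbrbrrbbrbr · max L 333/512 · min R 667/1024 => 1333/2048
13 of 15 · brbrbrrbbrbrb · max L 1333/2048 · min R 667/1024 => 2667/4096
14 of 15 · brbrbrrbbrbrbb · max L 2667/4096 · min R 667/1024 => 5335/8192
15 of 15 · brbrbrrbbrbrbbr · max L 2667/4096 · min R 5335/8192 => 10669/16384

10669/16384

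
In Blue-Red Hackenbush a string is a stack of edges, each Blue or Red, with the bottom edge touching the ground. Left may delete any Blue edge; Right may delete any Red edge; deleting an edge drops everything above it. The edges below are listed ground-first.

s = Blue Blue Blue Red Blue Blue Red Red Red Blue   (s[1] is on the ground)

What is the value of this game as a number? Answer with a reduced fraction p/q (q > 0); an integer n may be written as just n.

355/128

Prefix values for Blue Blue Blue Red Blue Blue Red Red Red Blue via {L|R} + simplicity:
step 1: add Blue to get B; options L={ 0 } R={ · } => 1
step 2: add Blue to get BB; options L={ 0,1 } R={ · } => 2
step 3: add Blue to get BBB; options L={ 0,1,2 } R={ · } => 3
step 4: add Red to get BBBR; options L={ 0,1,2 } R={ 3 } => 5/2
step 5: add Blue to get BBBRB; options L={ 0,1,2,5/2 } R={ 3 } => 11/4
step 6: add Blue to get BBBRBB; options L={ 0,1,2,5/2,11/4 } R={ 3 } => 23/8
step 7: add Red to get BBBRBBR; options L={ 0,1,2,5/2,11/4 } R={ 23/8,3 } => 45/16
step 8: add Red to get BBBRBBRR; options L={ 0,1,2,5/2,11/4 } R={ 45/16,23/8,3 } => 89/32
step 9: add Red to get BBBRBBRRR; options L={ 0,1,2,5/2,11/4 } R={ 89/32,45/16,23/8,3 } => 177/64
step 10: add Blue to get BBBRBBRRRB; options L={ 0,1,2,5/2,11/4,177/64 } R={ 89/32,45/16,23/8,3 } => 355/128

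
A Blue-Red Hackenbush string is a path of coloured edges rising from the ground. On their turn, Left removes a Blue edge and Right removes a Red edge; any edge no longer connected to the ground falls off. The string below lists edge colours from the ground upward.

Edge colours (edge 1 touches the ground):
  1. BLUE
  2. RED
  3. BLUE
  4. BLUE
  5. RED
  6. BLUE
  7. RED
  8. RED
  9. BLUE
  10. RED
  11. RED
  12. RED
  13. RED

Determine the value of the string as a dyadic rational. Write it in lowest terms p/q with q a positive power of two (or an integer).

1 of 13 · B · max L 0 · min R +∞ -> 1
2 of 13 · BR · max L 0 · min R 1 -> 1/2
3 of 13 · BRB · max L 1/2 · min R 1 -> 3/4
4 of 13 · BRBB · max L 3/4 · min R 1 -> 7/8
5 of 13 · BRBBR · max L 3/4 · min R 7/8 -> 13/16
6 of 13 · BRBBRB · max L 13/16 · min R 7/8 -> 27/32
7 of 13 · BRBBRBR · max L 13/16 · min R 27/32 -> 53/64
8 of 13 · BRBBRBRR · max L 13/16 · min R 53/64 -> 105/128
9 of 13 · BRBBRBRRB · max L 105/128 · min R 53/64 -> 211/256
10 of 13 · BRBBRBRRBR · max L 105/128 · min R 211/256 -> 421/512
11 of 13 · BRBBRBRRBRR · max L 105/128 · min R 421/512 -> 841/1024
12 of 13 · BRBBRBRRBRRR · max L 105/128 · min R 841/1024 -> 1681/2048
13 of 13 · BRBBRBRRBRRRR · max L 105/128 · min R 1681/2048 -> 3361/4096

3361/4096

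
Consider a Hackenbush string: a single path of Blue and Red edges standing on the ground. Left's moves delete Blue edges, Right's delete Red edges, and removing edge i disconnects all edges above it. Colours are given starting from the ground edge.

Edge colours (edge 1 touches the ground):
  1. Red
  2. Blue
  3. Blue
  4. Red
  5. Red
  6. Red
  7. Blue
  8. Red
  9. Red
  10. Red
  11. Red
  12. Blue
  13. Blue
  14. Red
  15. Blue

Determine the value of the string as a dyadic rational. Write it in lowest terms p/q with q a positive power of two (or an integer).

1 of 15 · R · max L −∞ · min R 0 => -1
2 of 15 · RB · max L -1 · min R 0 => -1/2
3 of 15 · RBB · max L -1/2 · min R 0 => -1/4
4 of 15 · RBBR · max L -1/2 · min R -1/4 => -3/8
5 of 15 · RBBRR · max L -1/2 · min R -3/8 => -7/16
6 of 15 · RBBRRR · max L -1/2 · min R -7/16 => -15/32
7 of 15 · RBBRRRB · max L -15/32 · min R -7/16 => -29/64
8 of 15 · RBBRRRBR · max L -15/32 · min R -29/64 => -59/128
9 of 15 · RBBRRRBRR · max L -15/32 · min R -59/128 => -119/256
10 of 15 · RBBRRRBRRR · max L -15/32 · min R -119/256 => -239/512
11 of 15 · RBBRRRBRRRR · max L -15/32 · min R -239/512 => -479/1024
12 of 15 · RBBRRRBRRRRB · max L -479/1024 · min R -239/512 => -957/2048
13 of 15 · RBBRRRBRRRRBB · max L -957/2048 · min R -239/512 => -1913/4096
14 of 15 · RBBRRRBRRRRBBR · max L -957/2048 · min R -1913/4096 => -3827/8192
15 of 15 · RBBRRRBRRRRBBRB · max L -3827/8192 · min R -1913/4096 => -7653/16384

-7653/16384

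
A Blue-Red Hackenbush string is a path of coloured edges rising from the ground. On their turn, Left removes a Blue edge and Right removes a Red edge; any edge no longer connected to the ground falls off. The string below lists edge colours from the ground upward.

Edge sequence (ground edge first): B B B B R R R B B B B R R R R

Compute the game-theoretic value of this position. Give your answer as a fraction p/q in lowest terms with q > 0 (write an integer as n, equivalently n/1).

g(B) = { 0 | none } -> 1
g(BB) = { 0 1 | none } -> 2
g(BBB) = { 0 1 2 | none } -> 3
g(BBBB) = { 0 1 2 3 | none } -> 4
g(BBBBR) = { 0 1 2 3 | 4 } -> 7/2
g(BBBBRR) = { 0 1 2 3 | 7/2 4 } -> 13/4
g(BBBBRRR) = { 0 1 2 3 | 13/4 7/2 4 } -> 25/8
g(BBBBRRRB) = { 0 1 2 3 25/8 | 13/4 7/2 4 } -> 51/16
g(BBBBRRRBB) = { 0 1 2 3 25/8 51/16 | 13/4 7/2 4 } -> 103/32
g(BBBBRRRBBB) = { 0 1 2 3 25/8 51/16 103/32 | 13/4 7/2 4 } -> 207/64
g(BBBBRRRBBBB) = { 0 1 2 3 25/8 51/16 103/32 207/64 | 13/4 7/2 4 } -> 415/128
g(BBBBRRRBBBBR) = { 0 1 2 3 25/8 51/16 103/32 207/64 | 415/128 13/4 7/2 4 } -> 829/256
g(BBBBRRRBBBBRR) = { 0 1 2 3 25/8 51/16 103/32 207/64 | 829/256 415/128 13/4 7/2 4 } -> 1657/512
g(BBBBRRRBBBBRRR) = { 0 1 2 3 25/8 51/16 103/32 207/64 | 1657/512 829/256 415/128 13/4 7/2 4 } -> 3313/1024
g(BBBBRRRBBBBRRRR) = { 0 1 2 3 25/8 51/16 103/32 207/64 | 3313/1024 1657/512 829/256 415/128 13/4 7/2 4 } -> 6625/2048

6625/2048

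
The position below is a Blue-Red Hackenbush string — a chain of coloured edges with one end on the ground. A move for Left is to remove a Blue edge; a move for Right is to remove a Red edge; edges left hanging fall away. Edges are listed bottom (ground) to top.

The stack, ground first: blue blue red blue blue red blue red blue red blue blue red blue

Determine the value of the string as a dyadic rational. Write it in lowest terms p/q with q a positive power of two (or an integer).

7515/4096

Recurse on prefixes of the 14-edge string blue blue red blue blue red blue red blue red blue blue red blue:
edge 1 of 14 (blue): { 0 | — } gives 1
edge 2 of 14 (blue): { 0 1 | — } gives 2
edge 3 of 14 (red): { 0 1 | 2 } gives 3/2
edge 4 of 14 (blue): { 0 1 3/2 | 2 } gives 7/4
edge 5 of 14 (blue): { 0 1 3/2 7/4 | 2 } gives 15/8
edge 6 of 14 (red): { 0 1 3/2 7/4 | 15/8 2 } gives 29/16
edge 7 of 14 (blue): { 0 1 3/2 7/4 29/16 | 15/8 2 } gives 59/32
edge 8 of 14 (red): { 0 1 3/2 7/4 29/16 | 59/32 15/8 2 } gives 117/64
edge 9 of 14 (blue): { 0 1 3/2 7/4 29/16 117/64 | 59/32 15/8 2 } gives 235/128
edge 10 of 14 (red): { 0 1 3/2 7/4 29/16 117/64 | 235/128 59/32 15/8 2 } gives 469/256
edge 11 of 14 (blue): { 0 1 3/2 7/4 29/16 117/64 469/256 | 235/128 59/32 15/8 2 } gives 939/512
edge 12 of 14 (blue): { 0 1 3/2 7/4 29/16 117/64 469/256 939/512 | 235/128 59/32 15/8 2 } gives 1879/1024
edge 13 of 14 (red): { 0 1 3/2 7/4 29/16 117/64 469/256 939/512 | 1879/1024 235/128 59/32 15/8 2 } gives 3757/2048
edge 14 of 14 (blue): { 0 1 3/2 7/4 29/16 117/64 469/256 939/512 3757/2048 | 1879/1024 235/128 59/32 15/8 2 } gives 7515/4096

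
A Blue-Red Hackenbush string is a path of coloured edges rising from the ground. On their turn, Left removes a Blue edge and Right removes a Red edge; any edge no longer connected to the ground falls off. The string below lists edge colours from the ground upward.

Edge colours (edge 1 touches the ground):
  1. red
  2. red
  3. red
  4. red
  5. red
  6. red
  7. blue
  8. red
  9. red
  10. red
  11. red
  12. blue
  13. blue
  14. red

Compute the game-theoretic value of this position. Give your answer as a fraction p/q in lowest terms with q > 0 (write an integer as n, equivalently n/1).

-1523/256

Recurse on prefixes of the 14-edge string red red red red red red blue red red red red blue blue red:
v_1 [r]  L=[—]  R=[0]  => -1
v_2 [rr]  L=[—]  R=[-1, 0]  => -2
v_3 [rrr]  L=[—]  R=[-2, -1, 0]  => -3
v_4 [rrrr]  L=[—]  R=[-3, -2, -1, 0]  => -4
v_5 [rrrrr]  L=[—]  R=[-4, -3, -2, -1, 0]  => -5
v_6 [rrrrrr]  L=[—]  R=[-5, -4, -3, -2, -1, 0]  => -6
v_7 [rrrrrrb]  L=[-6]  R=[-5, -4, -3, -2, -1, 0]  => -11/2
v_8 [rrrrrrbr]  L=[-6]  R=[-11/2, -5, -4, -3, -2, -1, 0]  => -23/4
v_9 [rrrrrrbrr]  L=[-6]  R=[-23/4, -11/2, -5, -4, -3, -2, -1, 0]  => -47/8
v_10 [rrrrrrbrrr]  L=[-6]  R=[-47/8, -23/4, -11/2, -5, -4, -3, -2, -1, 0]  => -95/16
v_11 [rrrrrrbrrrr]  L=[-6]  R=[-95/16, -47/8, -23/4, -11/2, -5, -4, -3, -2, -1, 0]  => -191/32
v_12 [rrrrrrbrrrrb]  L=[-6, -191/32]  R=[-95/16, -47/8, -23/4, -11/2, -5, -4, -3, -2, -1, 0]  => -381/64
v_13 [rrrrrrbrrrrbb]  L=[-6, -191/32, -381/64]  R=[-95/16, -47/8, -23/4, -11/2, -5, -4, -3, -2, -1, 0]  => -761/128
v_14 [rrrrrrbrrrrbbr]  L=[-6, -191/32, -381/64]  R=[-761/128, -95/16, -47/8, -23/4, -11/2, -5, -4, -3, -2, -1, 0]  => -1523/256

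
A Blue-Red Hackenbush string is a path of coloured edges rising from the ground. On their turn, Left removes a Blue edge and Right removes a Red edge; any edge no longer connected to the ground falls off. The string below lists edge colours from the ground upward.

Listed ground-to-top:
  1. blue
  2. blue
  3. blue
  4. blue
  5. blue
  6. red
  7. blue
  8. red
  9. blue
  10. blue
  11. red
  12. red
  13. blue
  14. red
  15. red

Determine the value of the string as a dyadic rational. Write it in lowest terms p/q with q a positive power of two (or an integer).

Build g(s[:k]) for k = 1..15, string s = blue blue blue blue blue red blue red blue blue red red blue red red.
g(b) = { 0 | — } → 1
g(bb) = { 0, 1 | — } → 2
g(bbb) = { 0, 1, 2 | — } → 3
g(bbbb) = { 0, 1, 2, 3 | — } → 4
g(bbbbb) = { 0, 1, 2, 3, 4 | — } → 5
g(bbbbbr) = { 0, 1, 2, 3, 4 | 5 } → 9/2
g(bbbbbrb) = { 0, 1, 2, 3, 4, 9/2 | 5 } → 19/4
g(bbbbbrbr) = { 0, 1, 2, 3, 4, 9/2 | 19/4, 5 } → 37/8
g(bbbbbrbrb) = { 0, 1, 2, 3, 4, 9/2, 37/8 | 19/4, 5 } → 75/16
g(bbbbbrbrbb) = { 0, 1, 2, 3, 4, 9/2, 37/8, 75/16 | 19/4, 5 } → 151/32
g(bbbbbrbrbbr) = { 0, 1, 2, 3, 4, 9/2, 37/8, 75/16 | 151/32, 19/4, 5 } → 301/64
g(bbbbbrbrbbrr) = { 0, 1, 2, 3, 4, 9/2, 37/8, 75/16 | 301/64, 151/32, 19/4, 5 } → 601/128
g(bbbbbrbrbbrrb) = { 0, 1, 2, 3, 4, 9/2, 37/8, 75/16, 601/128 | 301/64, 151/32, 19/4, 5 } → 1203/256
g(bbbbbrbrbbrrbr) = { 0, 1, 2, 3, 4, 9/2, 37/8, 75/16, 601/128 | 1203/256, 301/64, 151/32, 19/4, 5 } → 2405/512
g(bbbbbrbrbbrrbrr) = { 0, 1, 2, 3, 4, 9/2, 37/8, 75/16, 601/128 | 2405/512, 1203/256, 301/64, 151/32, 19/4, 5 } → 4809/1024

4809/1024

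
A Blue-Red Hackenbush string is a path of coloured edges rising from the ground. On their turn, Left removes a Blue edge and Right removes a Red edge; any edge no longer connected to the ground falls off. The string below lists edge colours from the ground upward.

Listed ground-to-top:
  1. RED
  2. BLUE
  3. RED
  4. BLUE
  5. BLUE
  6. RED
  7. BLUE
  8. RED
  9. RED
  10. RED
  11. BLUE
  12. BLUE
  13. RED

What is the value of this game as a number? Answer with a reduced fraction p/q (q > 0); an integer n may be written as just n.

-2419/4096

R: Left { none }, Right { 0 } -> simplest -1
RB: Left { -1 }, Right { 0 } -> simplest -1/2
RBR: Left { -1 }, Right { -1/2; 0 } -> simplest -3/4
RBRB: Left { -1; -3/4 }, Right { -1/2; 0 } -> simplest -5/8
RBRBB: Left { -1; -3/4; -5/8 }, Right { -1/2; 0 } -> simplest -9/16
RBRBBR: Left { -1; -3/4; -5/8 }, Right { -9/16; -1/2; 0 } -> simplest -19/32
RBRBBRB: Left { -1; -3/4; -5/8; -19/32 }, Right { -9/16; -1/2; 0 } -> simplest -37/64
RBRBBRBR: Left { -1; -3/4; -5/8; -19/32 }, Right { -37/64; -9/16; -1/2; 0 } -> simplest -75/128
RBRBBRBRR: Left { -1; -3/4; -5/8; -19/32 }, Right { -75/128; -37/64; -9/16; -1/2; 0 } -> simplest -151/256
RBRBBRBRRR: Left { -1; -3/4; -5/8; -19/32 }, Right { -151/256; -75/128; -37/64; -9/16; -1/2; 0 } -> simplest -303/512
RBRBBRBRRRB: Left { -1; -3/4; -5/8; -19/32; -303/512 }, Right { -151/256; -75/128; -37/64; -9/16; -1/2; 0 } -> simplest -605/1024
RBRBBRBRRRBB: Left { -1; -3/4; -5/8; -19/32; -303/512; -605/1024 }, Right { -151/256; -75/128; -37/64; -9/16; -1/2; 0 } -> simplest -1209/2048
RBRBBRBRRRBBR: Left { -1; -3/4; -5/8; -19/32; -303/512; -605/1024 }, Right { -1209/2048; -151/256; -75/128; -37/64; -9/16; -1/2; 0 } -> simplest -2419/4096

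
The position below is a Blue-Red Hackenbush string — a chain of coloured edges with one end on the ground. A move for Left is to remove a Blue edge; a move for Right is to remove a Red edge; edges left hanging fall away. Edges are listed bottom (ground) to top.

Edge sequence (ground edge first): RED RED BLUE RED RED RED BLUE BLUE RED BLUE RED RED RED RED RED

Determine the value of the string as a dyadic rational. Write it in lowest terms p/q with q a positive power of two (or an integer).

v_1 [R]  L=[·]  R=[0]  -> -1
v_2 [RR]  L=[·]  R=[-1,0]  -> -2
v_3 [RRB]  L=[-2]  R=[-1,0]  -> -3/2
v_4 [RRBR]  L=[-2]  R=[-3/2,-1,0]  -> -7/4
v_5 [RRBRR]  L=[-2]  R=[-7/4,-3/2,-1,0]  -> -15/8
v_6 [RRBRRR]  L=[-2]  R=[-15/8,-7/4,-3/2,-1,0]  -> -31/16
v_7 [RRBRRRB]  L=[-2,-31/16]  R=[-15/8,-7/4,-3/2,-1,0]  -> -61/32
v_8 [RRBRRRBB]  L=[-2,-31/16,-61/32]  R=[-15/8,-7/4,-3/2,-1,0]  -> -121/64
v_9 [RRBRRRBBR]  L=[-2,-31/16,-61/32]  R=[-121/64,-15/8,-7/4,-3/2,-1,0]  -> -243/128
v_10 [RRBRRRBBRB]  L=[-2,-31/16,-61/32,-243/128]  R=[-121/64,-15/8,-7/4,-3/2,-1,0]  -> -485/256
v_11 [RRBRRRBBRBR]  L=[-2,-31/16,-61/32,-243/128]  R=[-485/256,-121/64,-15/8,-7/4,-3/2,-1,0]  -> -971/512
v_12 [RRBRRRBBRBRR]  L=[-2,-31/16,-61/32,-243/128]  R=[-971/512,-485/256,-121/64,-15/8,-7/4,-3/2,-1,0]  -> -1943/1024
v_13 [RRBRRRBBRBRRR]  L=[-2,-31/16,-61/32,-243/128]  R=[-1943/1024,-971/512,-485/256,-121/64,-15/8,-7/4,-3/2,-1,0]  -> -3887/2048
v_14 [RRBRRRBBRBRRRR]  L=[-2,-31/16,-61/32,-243/128]  R=[-3887/2048,-1943/1024,-971/512,-485/256,-121/64,-15/8,-7/4,-3/2,-1,0]  -> -7775/4096
v_15 [RRBRRRBBRBRRRRR]  L=[-2,-31/16,-61/32,-243/128]  R=[-7775/4096,-3887/2048,-1943/1024,-971/512,-485/256,-121/64,-15/8,-7/4,-3/2,-1,0]  -> -15551/8192

-15551/8192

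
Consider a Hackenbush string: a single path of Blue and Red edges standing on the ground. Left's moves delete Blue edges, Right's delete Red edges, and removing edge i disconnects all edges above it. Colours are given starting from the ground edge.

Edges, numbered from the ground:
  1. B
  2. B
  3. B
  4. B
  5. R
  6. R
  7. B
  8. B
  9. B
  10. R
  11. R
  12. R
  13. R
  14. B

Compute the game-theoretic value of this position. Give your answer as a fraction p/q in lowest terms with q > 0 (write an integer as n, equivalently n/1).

Build v(s[:k]) for k = 1..14, string s = B B B B R R B B B R R R R B.
edge 1 of 14 (B): { 0 | — } -> 1
edge 2 of 14 (B): { 0 1 | — } -> 2
edge 3 of 14 (B): { 0 1 2 | — } -> 3
edge 4 of 14 (B): { 0 1 2 3 | — } -> 4
edge 5 of 14 (R): { 0 1 2 3 | 4 } -> 7/2
edge 6 of 14 (R): { 0 1 2 3 | 7/2 4 } -> 13/4
edge 7 of 14 (B): { 0 1 2 3 13/4 | 7/2 4 } -> 27/8
edge 8 of 14 (B): { 0 1 2 3 13/4 27/8 | 7/2 4 } -> 55/16
edge 9 of 14 (B): { 0 1 2 3 13/4 27/8 55/16 | 7/2 4 } -> 111/32
edge 10 of 14 (R): { 0 1 2 3 13/4 27/8 55/16 | 111/32 7/2 4 } -> 221/64
edge 11 of 14 (R): { 0 1 2 3 13/4 27/8 55/16 | 221/64 111/32 7/2 4 } -> 441/128
edge 12 of 14 (R): { 0 1 2 3 13/4 27/8 55/16 | 441/128 221/64 111/32 7/2 4 } -> 881/256
edge 13 of 14 (R): { 0 1 2 3 13/4 27/8 55/16 | 881/256 441/128 221/64 111/32 7/2 4 } -> 1761/512
edge 14 of 14 (B): { 0 1 2 3 13/4 27/8 55/16 1761/512 | 881/256 441/128 221/64 111/32 7/2 4 } -> 3523/1024

3523/1024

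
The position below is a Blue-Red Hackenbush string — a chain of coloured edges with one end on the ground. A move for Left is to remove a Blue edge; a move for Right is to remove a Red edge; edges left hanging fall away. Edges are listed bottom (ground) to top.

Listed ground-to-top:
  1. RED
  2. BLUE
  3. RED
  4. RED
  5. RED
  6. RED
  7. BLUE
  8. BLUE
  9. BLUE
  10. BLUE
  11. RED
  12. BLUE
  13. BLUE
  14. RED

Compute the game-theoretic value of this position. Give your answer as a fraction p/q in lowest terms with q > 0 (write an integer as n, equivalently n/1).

-7699/8192

R: Left { none }, Right { 0 } gives simplest -1
RB: Left { -1 }, Right { 0 } gives simplest -1/2
RBR: Left { -1 }, Right { -1/2; 0 } gives simplest -3/4
RBRR: Left { -1 }, Right { -3/4; -1/2; 0 } gives simplest -7/8
RBRRR: Left { -1 }, Right { -7/8; -3/4; -1/2; 0 } gives simplest -15/16
RBRRRR: Left { -1 }, Right { -15/16; -7/8; -3/4; -1/2; 0 } gives simplest -31/32
RBRRRRB: Left { -1; -31/32 }, Right { -15/16; -7/8; -3/4; -1/2; 0 } gives simplest -61/64
RBRRRRBB: Left { -1; -31/32; -61/64 }, Right { -15/16; -7/8; -3/4; -1/2; 0 } gives simplest -121/128
RBRRRRBBB: Left { -1; -31/32; -61/64; -121/128 }, Right { -15/16; -7/8; -3/4; -1/2; 0 } gives simplest -241/256
RBRRRRBBBB: Left { -1; -31/32; -61/64; -121/128; -241/256 }, Right { -15/16; -7/8; -3/4; -1/2; 0 } gives simplest -481/512
RBRRRRBBBBR: Left { -1; -31/32; -61/64; -121/128; -241/256 }, Right { -481/512; -15/16; -7/8; -3/4; -1/2; 0 } gives simplest -963/1024
RBRRRRBBBBRB: Left { -1; -31/32; -61/64; -121/128; -241/256; -963/1024 }, Right { -481/512; -15/16; -7/8; -3/4; -1/2; 0 } gives simplest -1925/2048
RBRRRRBBBBRBB: Left { -1; -31/32; -61/64; -121/128; -241/256; -963/1024; -1925/2048 }, Right { -481/512; -15/16; -7/8; -3/4; -1/2; 0 } gives simplest -3849/4096
RBRRRRBBBBRBBR: Left { -1; -31/32; -61/64; -121/128; -241/256; -963/1024; -1925/2048 }, Right { -3849/4096; -481/512; -15/16; -7/8; -3/4; -1/2; 0 } gives simplest -7699/8192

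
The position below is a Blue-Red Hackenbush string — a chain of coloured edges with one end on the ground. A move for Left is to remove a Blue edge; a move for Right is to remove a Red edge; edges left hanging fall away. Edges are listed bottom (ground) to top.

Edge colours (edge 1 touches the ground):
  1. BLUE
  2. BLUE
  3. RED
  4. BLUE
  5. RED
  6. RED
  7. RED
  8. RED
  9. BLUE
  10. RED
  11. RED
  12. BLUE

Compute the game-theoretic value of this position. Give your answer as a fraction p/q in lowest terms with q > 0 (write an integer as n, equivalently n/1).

value_1 [B]  L=[0]  R=[·]  => 1
value_2 [BB]  L=[0,1]  R=[·]  => 2
value_3 [BBR]  L=[0,1]  R=[2]  => 3/2
value_4 [BBRB]  L=[0,1,3/2]  R=[2]  => 7/4
value_5 [BBRBR]  L=[0,1,3/2]  R=[7/4,2]  => 13/8
value_6 [BBRBRR]  L=[0,1,3/2]  R=[13/8,7/4,2]  => 25/16
value_7 [BBRBRRR]  L=[0,1,3/2]  R=[25/16,13/8,7/4,2]  => 49/32
value_8 [BBRBRRRR]  L=[0,1,3/2]  R=[49/32,25/16,13/8,7/4,2]  => 97/64
value_9 [BBRBRRRRB]  L=[0,1,3/2,97/64]  R=[49/32,25/16,13/8,7/4,2]  => 195/128
value_10 [BBRBRRRRBR]  L=[0,1,3/2,97/64]  R=[195/128,49/32,25/16,13/8,7/4,2]  => 389/256
value_11 [BBRBRRRRBRR]  L=[0,1,3/2,97/64]  R=[389/256,195/128,49/32,25/16,13/8,7/4,2]  => 777/512
value_12 [BBRBRRRRBRRB]  L=[0,1,3/2,97/64,777/512]  R=[389/256,195/128,49/32,25/16,13/8,7/4,2]  => 1555/1024

1555/1024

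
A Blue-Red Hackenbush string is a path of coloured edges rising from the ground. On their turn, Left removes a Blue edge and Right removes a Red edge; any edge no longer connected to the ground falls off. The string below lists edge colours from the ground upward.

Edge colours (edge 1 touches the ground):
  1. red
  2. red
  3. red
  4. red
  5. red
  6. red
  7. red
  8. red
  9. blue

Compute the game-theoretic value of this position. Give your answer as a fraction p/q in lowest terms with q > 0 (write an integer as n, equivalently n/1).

1 of 9 · r · max L −∞ · min R 0 — -1
2 of 9 · rr · max L −∞ · min R -1 — -2
3 of 9 · rrr · max L −∞ · min R -2 — -3
4 of 9 · rrrr · max L −∞ · min R -3 — -4
5 of 9 · rrrrr · max L −∞ · min R -4 — -5
6 of 9 · rrrrrr · max L −∞ · min R -5 — -6
7 of 9 · rrrrrrr · max L −∞ · min R -6 — -7
8 of 9 · rrrrrrrr · max L −∞ · min R -7 — -8
9 of 9 · rrrrrrrrb · max L -8 · min R -7 — -15/2

-15/2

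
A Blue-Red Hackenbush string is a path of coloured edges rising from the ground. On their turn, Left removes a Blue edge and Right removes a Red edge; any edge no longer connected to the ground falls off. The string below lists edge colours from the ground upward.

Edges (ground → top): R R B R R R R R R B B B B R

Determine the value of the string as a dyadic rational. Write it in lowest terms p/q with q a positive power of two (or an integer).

-8131/4096

1 of 14 · R · max L −∞ · min R 0 ⇒ -1
2 of 14 · RR · max L −∞ · min R -1 ⇒ -2
3 of 14 · RRB · max L -2 · min R -1 ⇒ -3/2
4 of 14 · RRBR · max L -2 · min R -3/2 ⇒ -7/4
5 of 14 · RRBRR · max L -2 · min R -7/4 ⇒ -15/8
6 of 14 · RRBRRR · max L -2 · min R -15/8 ⇒ -31/16
7 of 14 · RRBRRRR · max L -2 · min R -31/16 ⇒ -63/32
8 of 14 · RRBRRRRR · max L -2 · min R -63/32 ⇒ -127/64
9 of 14 · RRBRRRRRR · max L -2 · min R -127/64 ⇒ -255/128
10 of 14 · RRBRRRRRRB · max L -255/128 · min R -127/64 ⇒ -509/256
11 of 14 · RRBRRRRRRBB · max L -509/256 · min R -127/64 ⇒ -1017/512
12 of 14 · RRBRRRRRRBBB · max L -1017/512 · min R -127/64 ⇒ -2033/1024
13 of 14 · RRBRRRRRRBBBB · max L -2033/1024 · min R -127/64 ⇒ -4065/2048
14 of 14 · RRBRRRRRRBBBBR · max L -2033/1024 · min R -4065/2048 ⇒ -8131/4096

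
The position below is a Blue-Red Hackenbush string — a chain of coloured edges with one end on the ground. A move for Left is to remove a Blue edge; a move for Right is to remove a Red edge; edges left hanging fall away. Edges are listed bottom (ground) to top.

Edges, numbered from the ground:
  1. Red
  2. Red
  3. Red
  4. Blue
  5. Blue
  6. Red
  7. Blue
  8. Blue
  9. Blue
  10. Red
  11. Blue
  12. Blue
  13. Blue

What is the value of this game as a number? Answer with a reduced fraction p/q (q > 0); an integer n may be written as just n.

-2321/1024

step 1: add Red to get R; options L={ ∅ } R={ 0 } gives -1
step 2: add Red to get RR; options L={ ∅ } R={ -1; 0 } gives -2
step 3: add Red to get RRR; options L={ ∅ } R={ -2; -1; 0 } gives -3
step 4: add Blue to get RRRB; options L={ -3 } R={ -2; -1; 0 } gives -5/2
step 5: add Blue to get RRRBB; options L={ -3; -5/2 } R={ -2; -1; 0 } gives -9/4
step 6: add Red to get RRRBBR; options L={ -3; -5/2 } R={ -9/4; -2; -1; 0 } gives -19/8
step 7: add Blue to get RRRBBRB; options L={ -3; -5/2; -19/8 } R={ -9/4; -2; -1; 0 } gives -37/16
step 8: add Blue to get RRRBBRBB; options L={ -3; -5/2; -19/8; -37/16 } R={ -9/4; -2; -1; 0 } gives -73/32
step 9: add Blue to get RRRBBRBBB; options L={ -3; -5/2; -19/8; -37/16; -73/32 } R={ -9/4; -2; -1; 0 } gives -145/64
step 10: add Red to get RRRBBRBBBR; options L={ -3; -5/2; -19/8; -37/16; -73/32 } R={ -145/64; -9/4; -2; -1; 0 } gives -291/128
step 11: add Blue to get RRRBBRBBBRB; options L={ -3; -5/2; -19/8; -37/16; -73/32; -291/128 } R={ -145/64; -9/4; -2; -1; 0 } gives -581/256
step 12: add Blue to get RRRBBRBBBRBB; options L={ -3; -5/2; -19/8; -37/16; -73/32; -291/128; -581/256 } R={ -145/64; -9/4; -2; -1; 0 } gives -1161/512
step 13: add Blue to get RRRBBRBBBRBBB; options L={ -3; -5/2; -19/8; -37/16; -73/32; -291/128; -581/256; -1161/512 } R={ -145/64; -9/4; -2; -1; 0 } gives -2321/1024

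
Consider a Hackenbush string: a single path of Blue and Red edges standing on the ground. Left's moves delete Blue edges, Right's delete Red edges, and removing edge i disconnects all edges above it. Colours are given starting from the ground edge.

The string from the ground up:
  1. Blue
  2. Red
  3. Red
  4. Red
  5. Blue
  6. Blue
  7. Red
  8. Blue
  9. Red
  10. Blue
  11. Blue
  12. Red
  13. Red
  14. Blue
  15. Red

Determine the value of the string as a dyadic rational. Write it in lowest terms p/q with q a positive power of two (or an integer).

3429/16384

Build value(s[:k]) for k = 1..15, string s = Blue Red Red Red Blue Blue Red Blue Red Blue Blue Red Red Blue Red.
value_1 [B]  L=[0]  R=[—]  so 1
value_2 [BR]  L=[0]  R=[1]  so 1/2
value_3 [BRR]  L=[0]  R=[1/2 1]  so 1/4
value_4 [BRRR]  L=[0]  R=[1/4 1/2 1]  so 1/8
value_5 [BRRRB]  L=[0 1/8]  R=[1/4 1/2 1]  so 3/16
value_6 [BRRRBB]  L=[0 1/8 3/16]  R=[1/4 1/2 1]  so 7/32
value_7 [BRRRBBR]  L=[0 1/8 3/16]  R=[7/32 1/4 1/2 1]  so 13/64
value_8 [BRRRBBRB]  L=[0 1/8 3/16 13/64]  R=[7/32 1/4 1/2 1]  so 27/128
value_9 [BRRRBBRBR]  L=[0 1/8 3/16 13/64]  R=[27/128 7/32 1/4 1/2 1]  so 53/256
value_10 [BRRRBBRBRB]  L=[0 1/8 3/16 13/64 53/256]  R=[27/128 7/32 1/4 1/2 1]  so 107/512
value_11 [BRRRBBRBRBB]  L=[0 1/8 3/16 13/64 53/256 107/512]  R=[27/128 7/32 1/4 1/2 1]  so 215/1024
value_12 [BRRRBBRBRBBR]  L=[0 1/8 3/16 13/64 53/256 107/512]  R=[215/1024 27/128 7/32 1/4 1/2 1]  so 429/2048
value_13 [BRRRBBRBRBBRR]  L=[0 1/8 3/16 13/64 53/256 107/512]  R=[429/2048 215/1024 27/128 7/32 1/4 1/2 1]  so 857/4096
value_14 [BRRRBBRBRBBRRB]  L=[0 1/8 3/16 13/64 53/256 107/512 857/4096]  R=[429/2048 215/1024 27/128 7/32 1/4 1/2 1]  so 1715/8192
value_15 [BRRRBBRBRBBRRBR]  L=[0 1/8 3/16 13/64 53/256 107/512 857/4096]  R=[1715/8192 429/2048 215/1024 27/128 7/32 1/4 1/2 1]  so 3429/16384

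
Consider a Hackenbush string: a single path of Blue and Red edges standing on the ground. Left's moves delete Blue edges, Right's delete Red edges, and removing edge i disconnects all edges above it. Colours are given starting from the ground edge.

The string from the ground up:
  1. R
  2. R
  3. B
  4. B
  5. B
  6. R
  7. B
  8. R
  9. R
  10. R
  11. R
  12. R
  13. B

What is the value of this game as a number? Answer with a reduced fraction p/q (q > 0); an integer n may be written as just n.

-2429/2048

val(R) = { — | 0 } so -1
val(RR) = { — | -1, 0 } so -2
val(RRB) = { -2 | -1, 0 } so -3/2
val(RRBB) = { -2, -3/2 | -1, 0 } so -5/4
val(RRBBB) = { -2, -3/2, -5/4 | -1, 0 } so -9/8
val(RRBBBR) = { -2, -3/2, -5/4 | -9/8, -1, 0 } so -19/16
val(RRBBBRB) = { -2, -3/2, -5/4, -19/16 | -9/8, -1, 0 } so -37/32
val(RRBBBRBR) = { -2, -3/2, -5/4, -19/16 | -37/32, -9/8, -1, 0 } so -75/64
val(RRBBBRBRR) = { -2, -3/2, -5/4, -19/16 | -75/64, -37/32, -9/8, -1, 0 } so -151/128
val(RRBBBRBRRR) = { -2, -3/2, -5/4, -19/16 | -151/128, -75/64, -37/32, -9/8, -1, 0 } so -303/256
val(RRBBBRBRRRR) = { -2, -3/2, -5/4, -19/16 | -303/256, -151/128, -75/64, -37/32, -9/8, -1, 0 } so -607/512
val(RRBBBRBRRRRR) = { -2, -3/2, -5/4, -19/16 | -607/512, -303/256, -151/128, -75/64, -37/32, -9/8, -1, 0 } so -1215/1024
val(RRBBBRBRRRRRB) = { -2, -3/2, -5/4, -19/16, -1215/1024 | -607/512, -303/256, -151/128, -75/64, -37/32, -9/8, -1, 0 } so -2429/2048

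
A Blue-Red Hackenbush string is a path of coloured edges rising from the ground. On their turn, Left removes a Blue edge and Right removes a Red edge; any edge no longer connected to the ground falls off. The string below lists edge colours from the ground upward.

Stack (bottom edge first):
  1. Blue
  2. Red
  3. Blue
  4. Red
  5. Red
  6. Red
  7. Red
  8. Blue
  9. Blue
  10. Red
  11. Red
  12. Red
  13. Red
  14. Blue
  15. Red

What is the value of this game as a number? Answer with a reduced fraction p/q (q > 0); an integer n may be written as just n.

Recurse on prefixes of the 15-edge string Blue Red Blue Red Red Red Red Blue Blue Red Red Red Red Blue Red:
step 1: add Blue to get B; options L={ 0 } R={ — } gives 1
step 2: add Red to get BR; options L={ 0 } R={ 1 } gives 1/2
step 3: add Blue to get BRB; options L={ 0; 1/2 } R={ 1 } gives 3/4
step 4: add Red to get BRBR; options L={ 0; 1/2 } R={ 3/4; 1 } gives 5/8
step 5: add Red to get BRBRR; options L={ 0; 1/2 } R={ 5/8; 3/4; 1 } gives 9/16
step 6: add Red to get BRBRRR; options L={ 0; 1/2 } R={ 9/16; 5/8; 3/4; 1 } gives 17/32
step 7: add Red to get BRBRRRR; options L={ 0; 1/2 } R={ 17/32; 9/16; 5/8; 3/4; 1 } gives 33/64
step 8: add Blue to get BRBRRRRB; options L={ 0; 1/2; 33/64 } R={ 17/32; 9/16; 5/8; 3/4; 1 } gives 67/128
step 9: add Blue to get BRBRRRRBB; options L={ 0; 1/2; 33/64; 67/128 } R={ 17/32; 9/16; 5/8; 3/4; 1 } gives 135/256
step 10: add Red to get BRBRRRRBBR; options L={ 0; 1/2; 33/64; 67/128 } R={ 135/256; 17/32; 9/16; 5/8; 3/4; 1 } gives 269/512
step 11: add Red to get BRBRRRRBBRR; options L={ 0; 1/2; 33/64; 67/128 } R={ 269/512; 135/256; 17/32; 9/16; 5/8; 3/4; 1 } gives 537/1024
step 12: add Red to get BRBRRRRBBRRR; options L={ 0; 1/2; 33/64; 67/128 } R={ 537/1024; 269/512; 135/256; 17/32; 9/16; 5/8; 3/4; 1 } gives 1073/2048
step 13: add Red to get BRBRRRRBBRRRR; options L={ 0; 1/2; 33/64; 67/128 } R={ 1073/2048; 537/1024; 269/512; 135/256; 17/32; 9/16; 5/8; 3/4; 1 } gives 2145/4096
step 14: add Blue to get BRBRRRRBBRRRRB; options L={ 0; 1/2; 33/64; 67/128; 2145/4096 } R={ 1073/2048; 537/1024; 269/512; 135/256; 17/32; 9/16; 5/8; 3/4; 1 } gives 4291/8192
step 15: add Red to get BRBRRRRBBRRRRBR; options L={ 0; 1/2; 33/64; 67/128; 2145/4096 } R={ 4291/8192; 1073/2048; 537/1024; 269/512; 135/256; 17/32; 9/16; 5/8; 3/4; 1 } gives 8581/16384

8581/16384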